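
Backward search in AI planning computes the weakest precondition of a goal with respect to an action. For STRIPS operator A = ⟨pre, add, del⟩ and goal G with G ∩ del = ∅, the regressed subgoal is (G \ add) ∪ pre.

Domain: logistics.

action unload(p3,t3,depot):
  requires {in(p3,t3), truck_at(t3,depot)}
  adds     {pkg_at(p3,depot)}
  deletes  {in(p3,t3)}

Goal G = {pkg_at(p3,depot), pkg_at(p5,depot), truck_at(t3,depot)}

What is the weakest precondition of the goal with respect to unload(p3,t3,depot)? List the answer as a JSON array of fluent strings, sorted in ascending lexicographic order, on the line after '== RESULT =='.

Regress:
  G ∩ del = {}  (empty — regression defined)
  G \ add = {pkg_at(p3,depot), pkg_at(p5,depot), truck_at(t3,depot)} \ {pkg_at(p3,depot)} = {pkg_at(p5,depot), truck_at(t3,depot)}
  ∪ pre   = {pkg_at(p5,depot), truck_at(t3,depot)} ∪ {in(p3,t3), truck_at(t3,depot)}
          = {in(p3,t3), pkg_at(p5,depot), truck_at(t3,depot)}

== RESULT ==
["in(p3,t3)", "pkg_at(p5,depot)", "truck_at(t3,depot)"]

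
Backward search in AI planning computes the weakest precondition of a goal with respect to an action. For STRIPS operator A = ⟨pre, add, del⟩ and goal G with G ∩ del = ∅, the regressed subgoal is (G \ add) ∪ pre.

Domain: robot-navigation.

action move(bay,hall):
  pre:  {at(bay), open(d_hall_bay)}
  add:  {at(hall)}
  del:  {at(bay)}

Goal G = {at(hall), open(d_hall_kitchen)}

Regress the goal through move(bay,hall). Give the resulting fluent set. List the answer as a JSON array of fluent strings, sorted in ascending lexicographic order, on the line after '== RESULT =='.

Regress:
  G ∩ del = {}  (empty — regression defined)
  G \ add = {at(hall), open(d_hall_kitchen)} \ {at(hall)} = {open(d_hall_kitchen)}
  ∪ pre   = {open(d_hall_kitchen)} ∪ {at(bay), open(d_hall_bay)}
          = {at(bay), open(d_hall_bay), open(d_hall_kitchen)}

== RESULT ==
["at(bay)", "open(d_hall_bay)", "open(d_hall_kitchen)"]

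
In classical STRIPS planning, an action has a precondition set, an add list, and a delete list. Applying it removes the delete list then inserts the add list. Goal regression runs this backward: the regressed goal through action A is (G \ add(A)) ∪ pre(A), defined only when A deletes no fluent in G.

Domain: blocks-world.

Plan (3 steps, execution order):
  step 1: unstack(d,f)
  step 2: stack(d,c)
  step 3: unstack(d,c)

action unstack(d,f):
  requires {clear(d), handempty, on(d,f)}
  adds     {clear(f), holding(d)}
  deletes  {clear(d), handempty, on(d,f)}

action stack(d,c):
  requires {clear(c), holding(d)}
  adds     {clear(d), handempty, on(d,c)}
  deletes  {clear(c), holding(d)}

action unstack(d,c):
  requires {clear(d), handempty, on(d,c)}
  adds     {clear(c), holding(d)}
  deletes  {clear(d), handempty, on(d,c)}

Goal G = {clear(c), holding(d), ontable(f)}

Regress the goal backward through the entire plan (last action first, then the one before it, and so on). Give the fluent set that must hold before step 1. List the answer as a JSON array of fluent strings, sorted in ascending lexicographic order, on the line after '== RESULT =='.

Work backward from the goal:
  through step 3 (unstack(d,c)): drop {clear(c), holding(d)}, keep {ontable(f)}, require {clear(d), handempty, on(d,c)}
    → {clear(d), handempty, on(d,c), ontable(f)}
  through step 2 (stack(d,c)): drop {clear(d), handempty, on(d,c)}, keep {ontable(f)}, require {clear(c), holding(d)}
    → {clear(c), holding(d), ontable(f)}
  through step 1 (unstack(d,f)): drop {holding(d)}, keep {clear(c), ontable(f)}, require {clear(d), handempty, on(d,f)}
    → {clear(c), clear(d), handempty, on(d,f), ontable(f)}

== RESULT ==
["clear(c)", "clear(d)", "handempty", "on(d,f)", "ontable(f)"]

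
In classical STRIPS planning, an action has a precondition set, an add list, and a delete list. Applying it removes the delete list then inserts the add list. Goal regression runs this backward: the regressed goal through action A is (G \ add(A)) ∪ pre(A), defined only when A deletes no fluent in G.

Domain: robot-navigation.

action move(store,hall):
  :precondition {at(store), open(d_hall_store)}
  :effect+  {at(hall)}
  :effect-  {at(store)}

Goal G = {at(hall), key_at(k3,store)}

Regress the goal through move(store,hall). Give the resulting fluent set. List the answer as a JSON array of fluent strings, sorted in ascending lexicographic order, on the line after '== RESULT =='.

Compute (G \ add) ∪ pre:
  G ∩ del = {}  (empty — regression defined)
  G \ add = {at(hall), key_at(k3,store)} \ {at(hall)} = {key_at(k3,store)}
  ∪ pre   = {key_at(k3,store)} ∪ {at(store), open(d_hall_store)}
          = {at(store), key_at(k3,store), open(d_hall_store)}

== RESULT ==
["at(store)", "key_at(k3,store)", "open(d_hall_store)"]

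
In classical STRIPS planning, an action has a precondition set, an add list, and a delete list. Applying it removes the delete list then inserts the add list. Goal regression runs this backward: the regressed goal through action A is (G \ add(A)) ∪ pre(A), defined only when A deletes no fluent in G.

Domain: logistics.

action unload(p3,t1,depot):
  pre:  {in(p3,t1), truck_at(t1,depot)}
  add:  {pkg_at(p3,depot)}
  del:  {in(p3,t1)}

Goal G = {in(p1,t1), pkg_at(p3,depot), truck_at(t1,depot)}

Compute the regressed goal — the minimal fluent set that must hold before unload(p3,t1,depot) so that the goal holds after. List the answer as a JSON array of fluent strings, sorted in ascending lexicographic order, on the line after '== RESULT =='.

Regress:
  G ∩ del = {}  (empty — regression defined)
  G \ add = {in(p1,t1), pkg_at(p3,depot), truck_at(t1,depot)} \ {pkg_at(p3,depot)} = {in(p1,t1), truck_at(t1,depot)}
  ∪ pre   = {in(p1,t1), truck_at(t1,depot)} ∪ {in(p3,t1), truck_at(t1,depot)}
          = {in(p1,t1), in(p3,t1), truck_at(t1,depot)}

== RESULT ==
["in(p1,t1)", "in(p3,t1)", "truck_at(t1,depot)"]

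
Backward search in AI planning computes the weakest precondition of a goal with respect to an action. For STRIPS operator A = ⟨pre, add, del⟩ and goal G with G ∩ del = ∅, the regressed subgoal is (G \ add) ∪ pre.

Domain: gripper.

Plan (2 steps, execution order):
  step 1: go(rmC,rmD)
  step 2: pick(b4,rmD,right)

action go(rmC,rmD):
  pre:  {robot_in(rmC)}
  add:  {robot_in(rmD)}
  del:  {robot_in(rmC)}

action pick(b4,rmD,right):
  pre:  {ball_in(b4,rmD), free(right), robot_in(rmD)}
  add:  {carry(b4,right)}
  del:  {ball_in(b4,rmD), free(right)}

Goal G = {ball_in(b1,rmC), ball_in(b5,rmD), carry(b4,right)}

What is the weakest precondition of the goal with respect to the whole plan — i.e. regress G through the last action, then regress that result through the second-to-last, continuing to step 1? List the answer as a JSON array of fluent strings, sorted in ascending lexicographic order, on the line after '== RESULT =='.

Work backward from the goal:
  through step 2 (pick(b4,rmD,right)): drop {carry(b4,right)}, keep {ball_in(b1,rmC), ball_in(b5,rmD)}, require {ball_in(b4,rmD), free(right), robot_in(rmD)}
    → {ball_in(b1,rmC), ball_in(b4,rmD), ball_in(b5,rmD), free(right), robot_in(rmD)}
  through step 1 (go(rmC,rmD)): drop {robot_in(rmD)}, keep {ball_in(b1,rmC), ball_in(b4,rmD), ball_in(b5,rmD), free(right)}, require {robot_in(rmC)}
    → {ball_in(b1,rmC), ball_in(b4,rmD), ball_in(b5,rmD), free(right), robot_in(rmC)}

== RESULT ==
["ball_in(b1,rmC)", "ball_in(b4,rmD)", "ball_in(b5,rmD)", "free(right)", "robot_in(rmC)"]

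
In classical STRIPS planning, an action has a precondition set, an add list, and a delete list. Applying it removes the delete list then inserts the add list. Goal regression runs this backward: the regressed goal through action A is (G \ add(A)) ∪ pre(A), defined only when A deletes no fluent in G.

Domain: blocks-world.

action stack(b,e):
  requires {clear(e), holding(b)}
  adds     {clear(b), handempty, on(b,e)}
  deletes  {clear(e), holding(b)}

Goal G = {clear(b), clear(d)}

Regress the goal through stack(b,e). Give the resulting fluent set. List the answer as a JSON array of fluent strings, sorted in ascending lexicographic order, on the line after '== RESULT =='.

Regress:
  G ∩ del = {}  (empty — regression defined)
  G \ add = {clear(b), clear(d)} \ {clear(b), handempty, on(b,e)} = {clear(d)}
  ∪ pre   = {clear(d)} ∪ {clear(e), holding(b)}
          = {clear(d), clear(e), holding(b)}

== RESULT ==
["clear(d)", "clear(e)", "holding(b)"]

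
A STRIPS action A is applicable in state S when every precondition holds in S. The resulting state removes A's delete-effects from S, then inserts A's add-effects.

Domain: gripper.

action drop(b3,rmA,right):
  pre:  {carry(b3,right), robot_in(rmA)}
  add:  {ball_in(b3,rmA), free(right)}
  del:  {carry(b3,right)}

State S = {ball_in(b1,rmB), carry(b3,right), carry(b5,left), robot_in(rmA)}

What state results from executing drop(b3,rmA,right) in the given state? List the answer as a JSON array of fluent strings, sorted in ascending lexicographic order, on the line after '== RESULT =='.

Progress:
  pre ⊆ S: {carry(b3,right), robot_in(rmA)} ⊆ S  — applicable
  S \ del = {ball_in(b1,rmB), carry(b5,left), robot_in(rmA)}
  ∪ add   = {ball_in(b1,rmB), ball_in(b3,rmA), carry(b5,left), free(right), robot_in(rmA)}

== RESULT ==
["ball_in(b1,rmB)", "ball_in(b3,rmA)", "carry(b5,left)", "free(right)", "robot_in(rmA)"]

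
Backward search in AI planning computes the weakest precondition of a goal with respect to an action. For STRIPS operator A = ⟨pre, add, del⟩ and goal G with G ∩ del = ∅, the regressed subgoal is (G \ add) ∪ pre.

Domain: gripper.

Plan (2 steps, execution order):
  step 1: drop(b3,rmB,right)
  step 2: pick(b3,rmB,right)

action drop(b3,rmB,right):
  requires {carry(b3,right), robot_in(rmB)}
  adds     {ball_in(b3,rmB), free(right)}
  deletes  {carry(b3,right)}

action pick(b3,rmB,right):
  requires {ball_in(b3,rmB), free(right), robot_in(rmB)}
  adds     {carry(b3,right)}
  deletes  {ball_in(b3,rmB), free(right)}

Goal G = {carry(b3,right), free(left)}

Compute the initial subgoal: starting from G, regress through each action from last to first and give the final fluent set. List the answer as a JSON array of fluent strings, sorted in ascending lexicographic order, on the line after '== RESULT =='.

Work backward from the goal:
  through step 2 (pick(b3,rmB,right)): drop {carry(b3,right)}, keep {free(left)}, require {ball_in(b3,rmB), free(right), robot_in(rmB)}
    → {ball_in(b3,rmB), free(left), free(right), robot_in(rmB)}
  through step 1 (drop(b3,rmB,right)): drop {ball_in(b3,rmB), free(right)}, keep {free(left), robot_in(rmB)}, require {carry(b3,right), robot_in(rmB)}
    → {carry(b3,right), free(left), robot_in(rmB)}

== RESULT ==
["carry(b3,right)", "free(left)", "robot_in(rmB)"]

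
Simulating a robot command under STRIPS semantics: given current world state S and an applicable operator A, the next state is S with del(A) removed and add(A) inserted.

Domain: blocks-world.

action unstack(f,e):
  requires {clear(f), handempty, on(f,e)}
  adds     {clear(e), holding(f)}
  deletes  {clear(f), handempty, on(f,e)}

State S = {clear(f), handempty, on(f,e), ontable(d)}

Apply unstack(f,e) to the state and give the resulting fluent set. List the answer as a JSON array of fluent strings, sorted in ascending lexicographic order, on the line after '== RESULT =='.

Progress:
  pre ⊆ S: {clear(f), handempty, on(f,e)} ⊆ S  — applicable
  S \ del = {ontable(d)}
  ∪ add   = {clear(e), holding(f), ontable(d)}

== RESULT ==
["clear(e)", "holding(f)", "ontable(d)"]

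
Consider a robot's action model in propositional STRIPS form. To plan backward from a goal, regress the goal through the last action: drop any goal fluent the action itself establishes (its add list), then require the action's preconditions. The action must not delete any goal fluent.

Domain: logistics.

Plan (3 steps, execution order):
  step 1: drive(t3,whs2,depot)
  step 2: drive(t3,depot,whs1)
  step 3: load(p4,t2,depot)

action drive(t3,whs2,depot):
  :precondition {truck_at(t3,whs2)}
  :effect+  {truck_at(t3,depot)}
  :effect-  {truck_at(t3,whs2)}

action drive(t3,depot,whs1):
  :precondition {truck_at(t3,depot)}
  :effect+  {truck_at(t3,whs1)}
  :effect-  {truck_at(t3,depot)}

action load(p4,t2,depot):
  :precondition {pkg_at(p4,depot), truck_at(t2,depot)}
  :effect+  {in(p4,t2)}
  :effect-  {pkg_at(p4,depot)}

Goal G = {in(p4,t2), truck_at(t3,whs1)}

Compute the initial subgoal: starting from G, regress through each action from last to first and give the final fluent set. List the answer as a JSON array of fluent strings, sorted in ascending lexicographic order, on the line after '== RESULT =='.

Regress step by step:
  through step 3 (load(p4,t2,depot)): drop {in(p4,t2)}, keep {truck_at(t3,whs1)}, require {pkg_at(p4,depot), truck_at(t2,depot)}
    → {pkg_at(p4,depot), truck_at(t2,depot), truck_at(t3,whs1)}
  through step 2 (drive(t3,depot,whs1)): drop {truck_at(t3,whs1)}, keep {pkg_at(p4,depot), truck_at(t2,depot)}, require {truck_at(t3,depot)}
    → {pkg_at(p4,depot), truck_at(t2,depot), truck_at(t3,depot)}
  through step 1 (drive(t3,whs2,depot)): drop {truck_at(t3,depot)}, keep {pkg_at(p4,depot), truck_at(t2,depot)}, require {truck_at(t3,whs2)}
    → {pkg_at(p4,depot), truck_at(t2,depot), truck_at(t3,whs2)}

== RESULT ==
["pkg_at(p4,depot)", "truck_at(t2,depot)", "truck_at(t3,whs2)"]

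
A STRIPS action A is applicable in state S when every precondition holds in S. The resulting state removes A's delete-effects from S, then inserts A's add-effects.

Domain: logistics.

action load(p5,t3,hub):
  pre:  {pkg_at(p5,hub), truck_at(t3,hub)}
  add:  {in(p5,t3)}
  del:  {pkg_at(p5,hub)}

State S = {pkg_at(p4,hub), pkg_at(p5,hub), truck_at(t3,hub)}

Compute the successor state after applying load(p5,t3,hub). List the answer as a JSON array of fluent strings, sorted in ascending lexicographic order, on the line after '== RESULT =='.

Compute (S \ del) ∪ add:
  pre ⊆ S: {pkg_at(p5,hub), truck_at(t3,hub)} ⊆ S  — applicable
  S \ del = {pkg_at(p4,hub), truck_at(t3,hub)}
  ∪ add   = {in(p5,t3), pkg_at(p4,hub), truck_at(t3,hub)}

== RESULT ==
["in(p5,t3)", "pkg_at(p4,hub)", "truck_at(t3,hub)"]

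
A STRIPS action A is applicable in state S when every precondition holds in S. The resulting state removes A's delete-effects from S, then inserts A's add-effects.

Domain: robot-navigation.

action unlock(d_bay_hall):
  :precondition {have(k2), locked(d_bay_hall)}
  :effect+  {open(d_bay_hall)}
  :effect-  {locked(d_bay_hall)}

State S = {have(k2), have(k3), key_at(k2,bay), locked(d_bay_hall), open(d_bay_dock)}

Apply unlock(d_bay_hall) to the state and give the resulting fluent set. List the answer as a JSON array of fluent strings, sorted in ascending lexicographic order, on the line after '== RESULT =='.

Compute (S \ del) ∪ add:
  pre ⊆ S: {have(k2), locked(d_bay_hall)} ⊆ S  — applicable
  S \ del = {have(k2), have(k3), key_at(k2,bay), open(d_bay_dock)}
  ∪ add   = {have(k2), have(k3), key_at(k2,bay), open(d_bay_dock), open(d_bay_hall)}

== RESULT ==
["have(k2)", "have(k3)", "key_at(k2,bay)", "open(d_bay_dock)", "open(d_bay_hall)"]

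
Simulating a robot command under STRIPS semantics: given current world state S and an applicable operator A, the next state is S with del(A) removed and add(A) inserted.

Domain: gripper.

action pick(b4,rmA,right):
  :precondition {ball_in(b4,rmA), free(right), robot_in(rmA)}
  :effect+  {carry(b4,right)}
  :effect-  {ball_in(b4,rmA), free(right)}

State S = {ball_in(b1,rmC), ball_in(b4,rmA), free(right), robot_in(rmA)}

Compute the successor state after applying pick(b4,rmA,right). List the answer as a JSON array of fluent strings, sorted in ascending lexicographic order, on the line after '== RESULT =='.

Progress:
  pre ⊆ S: {ball_in(b4,rmA), free(right), robot_in(rmA)} ⊆ S  — applicable
  S \ del = {ball_in(b1,rmC), robot_in(rmA)}
  ∪ add   = {ball_in(b1,rmC), carry(b4,right), robot_in(rmA)}

== RESULT ==
["ball_in(b1,rmC)", "carry(b4,right)", "robot_in(rmA)"]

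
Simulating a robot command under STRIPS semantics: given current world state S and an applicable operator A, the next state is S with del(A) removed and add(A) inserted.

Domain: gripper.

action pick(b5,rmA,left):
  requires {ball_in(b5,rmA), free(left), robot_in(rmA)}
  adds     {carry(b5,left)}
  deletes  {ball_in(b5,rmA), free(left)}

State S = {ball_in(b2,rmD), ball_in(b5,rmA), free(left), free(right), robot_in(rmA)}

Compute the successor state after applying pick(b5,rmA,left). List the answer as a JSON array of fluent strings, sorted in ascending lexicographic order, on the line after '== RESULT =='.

Compute (S \ del) ∪ add:
  pre ⊆ S: {ball_in(b5,rmA), free(left), robot_in(rmA)} ⊆ S  — applicable
  S \ del = {ball_in(b2,rmD), free(right), robot_in(rmA)}
  ∪ add   = {ball_in(b2,rmD), carry(b5,left), free(right), robot_in(rmA)}

== RESULT ==
["ball_in(b2,rmD)", "carry(b5,left)", "free(right)", "robot_in(rmA)"]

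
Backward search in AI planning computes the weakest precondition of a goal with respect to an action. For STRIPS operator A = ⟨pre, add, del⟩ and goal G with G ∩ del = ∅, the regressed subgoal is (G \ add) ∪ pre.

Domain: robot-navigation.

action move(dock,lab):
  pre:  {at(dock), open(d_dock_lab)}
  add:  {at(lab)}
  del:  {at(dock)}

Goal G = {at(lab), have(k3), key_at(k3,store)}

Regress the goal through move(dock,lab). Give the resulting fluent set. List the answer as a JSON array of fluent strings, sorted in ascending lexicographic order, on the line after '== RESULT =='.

Regress:
  G ∩ del = {}  (empty — regression defined)
  G \ add = {at(lab), have(k3), key_at(k3,store)} \ {at(lab)} = {have(k3), key_at(k3,store)}
  ∪ pre   = {have(k3), key_at(k3,store)} ∪ {at(dock), open(d_dock_lab)}
          = {at(dock), have(k3), key_at(k3,store), open(d_dock_lab)}

== RESULT ==
["at(dock)", "have(k3)", "key_at(k3,store)", "open(d_dock_lab)"]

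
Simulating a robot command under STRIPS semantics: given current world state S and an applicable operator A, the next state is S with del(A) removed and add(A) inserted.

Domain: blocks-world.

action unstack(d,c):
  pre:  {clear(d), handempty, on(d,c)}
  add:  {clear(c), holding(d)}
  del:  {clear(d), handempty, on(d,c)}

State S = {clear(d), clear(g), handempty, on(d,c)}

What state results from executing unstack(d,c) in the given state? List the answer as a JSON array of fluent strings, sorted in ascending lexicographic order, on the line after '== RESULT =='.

Compute (S \ del) ∪ add:
  pre ⊆ S: {clear(d), handempty, on(d,c)} ⊆ S  — applicable
  S \ del = {clear(g)}
  ∪ add   = {clear(c), clear(g), holding(d)}

== RESULT ==
["clear(c)", "clear(g)", "holding(d)"]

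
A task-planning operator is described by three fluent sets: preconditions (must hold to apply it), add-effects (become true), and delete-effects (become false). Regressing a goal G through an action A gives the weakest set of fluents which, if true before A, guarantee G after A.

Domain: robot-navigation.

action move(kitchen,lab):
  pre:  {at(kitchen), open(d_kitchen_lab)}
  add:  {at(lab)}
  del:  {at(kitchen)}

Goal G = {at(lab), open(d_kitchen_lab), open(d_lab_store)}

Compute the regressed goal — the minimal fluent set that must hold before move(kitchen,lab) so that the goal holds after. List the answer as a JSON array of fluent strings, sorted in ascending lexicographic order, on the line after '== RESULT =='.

Compute (G \ add) ∪ pre:
  G ∩ del = {}  (empty — regression defined)
  G \ add = {at(lab), open(d_kitchen_lab), open(d_lab_store)} \ {at(lab)} = {open(d_kitchen_lab), open(d_lab_store)}
  ∪ pre   = {open(d_kitchen_lab), open(d_lab_store)} ∪ {at(kitchen), open(d_kitchen_lab)}
          = {at(kitchen), open(d_kitchen_lab), open(d_lab_store)}

== RESULT ==
["at(kitchen)", "open(d_kitchen_lab)", "open(d_lab_store)"]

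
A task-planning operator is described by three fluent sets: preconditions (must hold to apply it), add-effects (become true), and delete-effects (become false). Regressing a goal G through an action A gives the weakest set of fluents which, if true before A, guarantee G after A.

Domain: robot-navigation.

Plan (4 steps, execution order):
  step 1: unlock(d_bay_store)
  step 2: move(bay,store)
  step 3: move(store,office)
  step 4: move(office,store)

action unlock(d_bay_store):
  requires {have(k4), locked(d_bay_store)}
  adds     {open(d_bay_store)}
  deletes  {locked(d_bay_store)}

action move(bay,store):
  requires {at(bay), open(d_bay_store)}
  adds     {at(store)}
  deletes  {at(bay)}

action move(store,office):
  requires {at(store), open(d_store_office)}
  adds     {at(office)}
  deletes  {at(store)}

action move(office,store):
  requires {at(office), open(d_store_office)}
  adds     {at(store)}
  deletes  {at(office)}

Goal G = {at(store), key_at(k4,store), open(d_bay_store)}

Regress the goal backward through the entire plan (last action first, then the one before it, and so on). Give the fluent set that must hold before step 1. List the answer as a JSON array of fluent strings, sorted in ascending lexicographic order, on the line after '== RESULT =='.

Work backward from the goal:
  through step 4 (move(office,store)): drop {at(store)}, keep {key_at(k4,store), open(d_bay_store)}, require {at(office), open(d_store_office)}
    → {at(office), key_at(k4,store), open(d_bay_store), open(d_store_office)}
  through step 3 (move(store,office)): drop {at(office)}, keep {key_at(k4,store), open(d_bay_store), open(d_store_office)}, require {at(store), open(d_store_office)}
    → {at(store), key_at(k4,store), open(d_bay_store), open(d_store_office)}
  through step 2 (move(bay,store)): drop {at(store)}, keep {key_at(k4,store), open(d_bay_store), open(d_store_office)}, require {at(bay), open(d_bay_store)}
    → {at(bay), key_at(k4,store), open(d_bay_store), open(d_store_office)}
  through step 1 (unlock(d_bay_store)): drop {open(d_bay_store)}, keep {at(bay), key_at(k4,store), open(d_store_office)}, require {have(k4), locked(d_bay_store)}
    → {at(bay), have(k4), key_at(k4,store), locked(d_bay_store), open(d_store_office)}

== RESULT ==
["at(bay)", "have(k4)", "key_at(k4,store)", "locked(d_bay_store)", "open(d_store_office)"]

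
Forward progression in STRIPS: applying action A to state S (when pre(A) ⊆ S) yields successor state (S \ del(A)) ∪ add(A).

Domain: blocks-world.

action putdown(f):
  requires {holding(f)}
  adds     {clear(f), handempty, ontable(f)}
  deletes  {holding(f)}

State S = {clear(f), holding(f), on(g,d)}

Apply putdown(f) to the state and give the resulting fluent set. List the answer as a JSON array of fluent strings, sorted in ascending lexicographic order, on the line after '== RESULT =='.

Compute (S \ del) ∪ add:
  pre ⊆ S: {holding(f)} ⊆ S  — applicable
  S \ del = {clear(f), on(g,d)}
  ∪ add   = {clear(f), handempty, on(g,d), ontable(f)}

== RESULT ==
["clear(f)", "handempty", "on(g,d)", "ontable(f)"]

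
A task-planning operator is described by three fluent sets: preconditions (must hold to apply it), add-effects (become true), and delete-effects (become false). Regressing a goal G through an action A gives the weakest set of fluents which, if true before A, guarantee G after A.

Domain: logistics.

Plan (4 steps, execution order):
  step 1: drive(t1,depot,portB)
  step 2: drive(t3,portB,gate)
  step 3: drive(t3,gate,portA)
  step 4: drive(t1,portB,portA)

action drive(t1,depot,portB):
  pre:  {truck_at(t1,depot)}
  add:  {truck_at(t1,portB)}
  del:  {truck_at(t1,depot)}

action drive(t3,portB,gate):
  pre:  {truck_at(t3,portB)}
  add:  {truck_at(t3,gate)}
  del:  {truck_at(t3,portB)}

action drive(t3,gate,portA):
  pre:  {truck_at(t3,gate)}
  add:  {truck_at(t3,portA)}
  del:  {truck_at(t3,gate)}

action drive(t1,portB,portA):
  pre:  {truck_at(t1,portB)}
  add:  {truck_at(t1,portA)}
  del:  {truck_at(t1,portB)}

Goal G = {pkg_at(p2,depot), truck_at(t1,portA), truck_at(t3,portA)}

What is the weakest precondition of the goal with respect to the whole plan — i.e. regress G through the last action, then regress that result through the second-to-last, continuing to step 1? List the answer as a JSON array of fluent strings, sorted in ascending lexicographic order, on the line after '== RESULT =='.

Work backward from the goal:
  through step 4 (drive(t1,portB,portA)): drop {truck_at(t1,portA)}, keep {pkg_at(p2,depot), truck_at(t3,portA)}, require {truck_at(t1,portB)}
    → {pkg_at(p2,depot), truck_at(t1,portB), truck_at(t3,portA)}
  through step 3 (drive(t3,gate,portA)): drop {truck_at(t3,portA)}, keep {pkg_at(p2,depot), truck_at(t1,portB)}, require {truck_at(t3,gate)}
    → {pkg_at(p2,depot), truck_at(t1,portB), truck_at(t3,gate)}
  through step 2 (drive(t3,portB,gate)): drop {truck_at(t3,gate)}, keep {pkg_at(p2,depot), truck_at(t1,portB)}, require {truck_at(t3,portB)}
    → {pkg_at(p2,depot), truck_at(t1,portB), truck_at(t3,portB)}
  through step 1 (drive(t1,depot,portB)): drop {truck_at(t1,portB)}, keep {pkg_at(p2,depot), truck_at(t3,portB)}, require {truck_at(t1,depot)}
    → {pkg_at(p2,depot), truck_at(t1,depot), truck_at(t3,portB)}

== RESULT ==
["pkg_at(p2,depot)", "truck_at(t1,depot)", "truck_at(t3,portB)"]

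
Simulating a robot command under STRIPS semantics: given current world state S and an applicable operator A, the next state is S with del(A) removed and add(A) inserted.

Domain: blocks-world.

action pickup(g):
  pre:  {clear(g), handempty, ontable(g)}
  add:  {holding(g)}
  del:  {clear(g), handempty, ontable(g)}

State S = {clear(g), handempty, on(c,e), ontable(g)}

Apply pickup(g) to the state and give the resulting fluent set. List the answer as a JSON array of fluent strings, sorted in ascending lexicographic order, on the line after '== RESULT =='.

Progress:
  pre ⊆ S: {clear(g), handempty, ontable(g)} ⊆ S  — applicable
  S \ del = {on(c,e)}
  ∪ add   = {holding(g), on(c,e)}

== RESULT ==
["holding(g)", "on(c,e)"]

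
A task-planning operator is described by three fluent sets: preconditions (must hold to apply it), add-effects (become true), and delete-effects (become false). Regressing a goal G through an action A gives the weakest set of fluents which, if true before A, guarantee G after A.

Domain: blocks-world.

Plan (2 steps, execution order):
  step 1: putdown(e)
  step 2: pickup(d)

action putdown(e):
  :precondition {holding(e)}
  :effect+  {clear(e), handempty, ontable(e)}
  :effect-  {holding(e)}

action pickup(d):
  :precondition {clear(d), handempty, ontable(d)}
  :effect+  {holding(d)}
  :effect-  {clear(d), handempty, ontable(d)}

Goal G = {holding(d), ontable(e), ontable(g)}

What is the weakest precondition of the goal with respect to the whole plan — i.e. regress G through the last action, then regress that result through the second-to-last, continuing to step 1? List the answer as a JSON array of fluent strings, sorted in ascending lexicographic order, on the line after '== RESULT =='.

Work backward from the goal:
  through step 2 (pickup(d)): drop {holding(d)}, keep {ontable(e), ontable(g)}, require {clear(d), handempty, ontable(d)}
    → {clear(d), handempty, ontable(d), ontable(e), ontable(g)}
  through step 1 (putdown(e)): drop {handempty, ontable(e)}, keep {clear(d), ontable(d), ontable(g)}, require {holding(e)}
    → {clear(d), holding(e), ontable(d), ontable(g)}

== RESULT ==
["clear(d)", "holding(e)", "ontable(d)", "ontable(g)"]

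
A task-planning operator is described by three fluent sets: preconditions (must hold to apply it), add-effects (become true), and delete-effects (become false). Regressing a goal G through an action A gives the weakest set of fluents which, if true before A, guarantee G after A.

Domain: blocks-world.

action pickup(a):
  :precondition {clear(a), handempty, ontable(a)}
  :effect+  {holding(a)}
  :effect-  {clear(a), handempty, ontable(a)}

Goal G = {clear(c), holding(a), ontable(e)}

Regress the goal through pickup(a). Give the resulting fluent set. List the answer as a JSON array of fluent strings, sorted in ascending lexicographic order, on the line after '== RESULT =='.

Compute (G \ add) ∪ pre:
  G ∩ del = {}  (empty — regression defined)
  G \ add = {clear(c), holding(a), ontable(e)} \ {holding(a)} = {clear(c), ontable(e)}
  ∪ pre   = {clear(c), ontable(e)} ∪ {clear(a), handempty, ontable(a)}
          = {clear(a), clear(c), handempty, ontable(a), ontable(e)}

== RESULT ==
["clear(a)", "clear(c)", "handempty", "ontable(a)", "ontable(e)"]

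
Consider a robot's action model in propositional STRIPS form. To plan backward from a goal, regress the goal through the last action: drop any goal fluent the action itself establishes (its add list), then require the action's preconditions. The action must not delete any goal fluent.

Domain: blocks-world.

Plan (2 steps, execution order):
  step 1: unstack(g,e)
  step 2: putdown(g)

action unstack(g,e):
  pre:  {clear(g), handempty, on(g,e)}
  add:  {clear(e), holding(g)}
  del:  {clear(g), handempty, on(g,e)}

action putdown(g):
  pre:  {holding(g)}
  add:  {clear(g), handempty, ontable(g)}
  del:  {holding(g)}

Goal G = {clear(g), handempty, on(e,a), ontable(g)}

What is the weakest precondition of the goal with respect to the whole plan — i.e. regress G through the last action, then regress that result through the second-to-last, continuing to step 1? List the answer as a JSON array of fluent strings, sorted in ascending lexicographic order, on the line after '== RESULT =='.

Regress step by step:
  through step 2 (putdown(g)): drop {clear(g), handempty, ontable(g)}, keep {on(e,a)}, require {holding(g)}
    → {holding(g), on(e,a)}
  through step 1 (unstack(g,e)): drop {holding(g)}, keep {on(e,a)}, require {clear(g), handempty, on(g,e)}
    → {clear(g), handempty, on(e,a), on(g,e)}

== RESULT ==
["clear(g)", "handempty", "on(e,a)", "on(g,e)"]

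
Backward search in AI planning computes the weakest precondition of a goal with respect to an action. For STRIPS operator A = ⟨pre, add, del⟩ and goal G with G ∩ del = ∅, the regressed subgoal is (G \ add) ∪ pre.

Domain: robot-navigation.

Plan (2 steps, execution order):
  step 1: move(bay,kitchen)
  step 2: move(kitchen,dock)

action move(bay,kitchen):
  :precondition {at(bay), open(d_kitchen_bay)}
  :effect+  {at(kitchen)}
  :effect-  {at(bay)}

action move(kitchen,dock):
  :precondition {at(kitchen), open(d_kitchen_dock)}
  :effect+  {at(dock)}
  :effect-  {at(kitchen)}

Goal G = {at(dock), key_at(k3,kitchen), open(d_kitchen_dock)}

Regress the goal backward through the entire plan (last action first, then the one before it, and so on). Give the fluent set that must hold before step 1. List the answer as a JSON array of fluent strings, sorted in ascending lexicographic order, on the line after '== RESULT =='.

Regress step by step:
  through step 2 (move(kitchen,dock)): drop {at(dock)}, keep {key_at(k3,kitchen), open(d_kitchen_dock)}, require {at(kitchen), open(d_kitchen_dock)}
    → {at(kitchen), key_at(k3,kitchen), open(d_kitchen_dock)}
  through step 1 (move(bay,kitchen)): drop {at(kitchen)}, keep {key_at(k3,kitchen), open(d_kitchen_dock)}, require {at(bay), open(d_kitchen_bay)}
    → {at(bay), key_at(k3,kitchen), open(d_kitchen_bay), open(d_kitchen_dock)}

== RESULT ==
["at(bay)", "key_at(k3,kitchen)", "open(d_kitchen_bay)", "open(d_kitchen_dock)"]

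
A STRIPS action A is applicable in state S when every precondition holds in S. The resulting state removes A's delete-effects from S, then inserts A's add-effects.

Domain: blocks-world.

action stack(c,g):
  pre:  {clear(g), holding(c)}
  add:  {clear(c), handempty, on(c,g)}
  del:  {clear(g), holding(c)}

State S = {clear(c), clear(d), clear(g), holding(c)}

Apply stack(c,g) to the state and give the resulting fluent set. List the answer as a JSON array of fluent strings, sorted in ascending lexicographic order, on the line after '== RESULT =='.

Compute (S \ del) ∪ add:
  pre ⊆ S: {clear(g), holding(c)} ⊆ S  — applicable
  S \ del = {clear(c), clear(d)}
  ∪ add   = {clear(c), clear(d), handempty, on(c,g)}

== RESULT ==
["clear(c)", "clear(d)", "handempty", "on(c,g)"]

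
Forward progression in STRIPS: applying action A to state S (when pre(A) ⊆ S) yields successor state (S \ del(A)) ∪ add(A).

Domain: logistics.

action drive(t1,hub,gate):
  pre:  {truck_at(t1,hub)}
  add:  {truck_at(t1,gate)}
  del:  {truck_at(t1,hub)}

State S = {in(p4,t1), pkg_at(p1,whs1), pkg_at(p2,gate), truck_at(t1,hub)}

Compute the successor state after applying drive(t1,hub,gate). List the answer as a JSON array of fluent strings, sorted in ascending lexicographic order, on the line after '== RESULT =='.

Compute (S \ del) ∪ add:
  pre ⊆ S: {truck_at(t1,hub)} ⊆ S  — applicable
  S \ del = {in(p4,t1), pkg_at(p1,whs1), pkg_at(p2,gate)}
  ∪ add   = {in(p4,t1), pkg_at(p1,whs1), pkg_at(p2,gate), truck_at(t1,gate)}

== RESULT ==
["in(p4,t1)", "pkg_at(p1,whs1)", "pkg_at(p2,gate)", "truck_at(t1,gate)"]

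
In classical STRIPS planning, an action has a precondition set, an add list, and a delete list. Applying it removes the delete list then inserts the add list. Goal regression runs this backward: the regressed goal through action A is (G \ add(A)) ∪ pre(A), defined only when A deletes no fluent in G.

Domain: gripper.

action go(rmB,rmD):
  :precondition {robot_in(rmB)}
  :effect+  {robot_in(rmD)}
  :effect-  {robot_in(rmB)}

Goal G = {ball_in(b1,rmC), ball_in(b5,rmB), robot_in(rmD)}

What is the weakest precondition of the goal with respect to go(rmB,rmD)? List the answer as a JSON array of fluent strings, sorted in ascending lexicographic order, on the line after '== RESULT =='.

Regress:
  G ∩ del = {}  (empty — regression defined)
  G \ add = {ball_in(b1,rmC), ball_in(b5,rmB), robot_in(rmD)} \ {robot_in(rmD)} = {ball_in(b1,rmC), ball_in(b5,rmB)}
  ∪ pre   = {ball_in(b1,rmC), ball_in(b5,rmB)} ∪ {robot_in(rmB)}
          = {ball_in(b1,rmC), ball_in(b5,rmB), robot_in(rmB)}

== RESULT ==
["ball_in(b1,rmC)", "ball_in(b5,rmB)", "robot_in(rmB)"]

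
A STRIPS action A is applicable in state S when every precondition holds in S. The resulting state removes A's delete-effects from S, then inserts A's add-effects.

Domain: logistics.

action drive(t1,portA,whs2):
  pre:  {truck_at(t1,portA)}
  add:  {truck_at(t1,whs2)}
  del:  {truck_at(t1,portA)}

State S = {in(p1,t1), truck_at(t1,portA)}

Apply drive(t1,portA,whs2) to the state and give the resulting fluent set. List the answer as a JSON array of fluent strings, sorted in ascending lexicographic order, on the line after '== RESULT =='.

Compute (S \ del) ∪ add:
  pre ⊆ S: {truck_at(t1,portA)} ⊆ S  — applicable
  S \ del = {in(p1,t1)}
  ∪ add   = {in(p1,t1), truck_at(t1,whs2)}

== RESULT ==
["in(p1,t1)", "truck_at(t1,whs2)"]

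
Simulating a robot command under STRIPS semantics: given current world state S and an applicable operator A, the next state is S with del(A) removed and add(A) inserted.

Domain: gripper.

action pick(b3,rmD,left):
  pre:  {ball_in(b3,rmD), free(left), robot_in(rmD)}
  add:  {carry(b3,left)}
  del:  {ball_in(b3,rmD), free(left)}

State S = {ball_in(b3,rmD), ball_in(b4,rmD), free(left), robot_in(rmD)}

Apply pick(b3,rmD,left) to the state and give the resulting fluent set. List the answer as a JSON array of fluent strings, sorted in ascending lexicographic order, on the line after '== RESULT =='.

Compute (S \ del) ∪ add:
  pre ⊆ S: {ball_in(b3,rmD), free(left), robot_in(rmD)} ⊆ S  — applicable
  S \ del = {ball_in(b4,rmD), robot_in(rmD)}
  ∪ add   = {ball_in(b4,rmD), carry(b3,left), robot_in(rmD)}

== RESULT ==
["ball_in(b4,rmD)", "carry(b3,left)", "robot_in(rmD)"]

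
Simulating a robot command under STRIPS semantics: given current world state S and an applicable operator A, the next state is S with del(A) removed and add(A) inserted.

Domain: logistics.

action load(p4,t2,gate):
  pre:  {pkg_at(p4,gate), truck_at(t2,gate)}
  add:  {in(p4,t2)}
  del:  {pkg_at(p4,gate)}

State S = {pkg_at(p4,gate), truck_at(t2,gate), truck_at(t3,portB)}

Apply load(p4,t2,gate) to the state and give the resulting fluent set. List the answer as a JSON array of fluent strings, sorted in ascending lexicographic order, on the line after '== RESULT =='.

Progress:
  pre ⊆ S: {pkg_at(p4,gate), truck_at(t2,gate)} ⊆ S  — applicable
  S \ del = {truck_at(t2,gate), truck_at(t3,portB)}
  ∪ add   = {in(p4,t2), truck_at(t2,gate), truck_at(t3,portB)}

== RESULT ==
["in(p4,t2)", "truck_at(t2,gate)", "truck_at(t3,portB)"]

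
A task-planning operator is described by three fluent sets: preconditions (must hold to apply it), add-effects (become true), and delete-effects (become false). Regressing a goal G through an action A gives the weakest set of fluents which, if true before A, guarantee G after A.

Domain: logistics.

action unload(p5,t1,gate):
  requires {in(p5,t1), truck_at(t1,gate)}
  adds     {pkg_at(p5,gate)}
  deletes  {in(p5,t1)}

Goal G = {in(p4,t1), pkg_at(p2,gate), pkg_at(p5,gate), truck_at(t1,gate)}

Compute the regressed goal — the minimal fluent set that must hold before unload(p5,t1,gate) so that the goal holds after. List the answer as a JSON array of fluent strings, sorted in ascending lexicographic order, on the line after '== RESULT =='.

Regress:
  G ∩ del = {}  (empty — regression defined)
  G \ add = {in(p4,t1), pkg_at(p2,gate), pkg_at(p5,gate), truck_at(t1,gate)} \ {pkg_at(p5,gate)} = {in(p4,t1), pkg_at(p2,gate), truck_at(t1,gate)}
  ∪ pre   = {in(p4,t1), pkg_at(p2,gate), truck_at(t1,gate)} ∪ {in(p5,t1), truck_at(t1,gate)}
          = {in(p4,t1), in(p5,t1), pkg_at(p2,gate), truck_at(t1,gate)}

== RESULT ==
["in(p4,t1)", "in(p5,t1)", "pkg_at(p2,gate)", "truck_at(t1,gate)"]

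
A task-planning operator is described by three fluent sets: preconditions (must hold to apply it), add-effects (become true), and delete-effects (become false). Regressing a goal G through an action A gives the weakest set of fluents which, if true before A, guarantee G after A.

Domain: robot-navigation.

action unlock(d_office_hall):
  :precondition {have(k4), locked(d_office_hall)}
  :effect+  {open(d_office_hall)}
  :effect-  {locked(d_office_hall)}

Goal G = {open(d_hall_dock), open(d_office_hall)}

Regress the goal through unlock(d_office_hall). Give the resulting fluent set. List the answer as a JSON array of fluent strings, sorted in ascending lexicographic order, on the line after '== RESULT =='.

Compute (G \ add) ∪ pre:
  G ∩ del = {}  (empty — regression defined)
  G \ add = {open(d_hall_dock), open(d_office_hall)} \ {open(d_office_hall)} = {open(d_hall_dock)}
  ∪ pre   = {open(d_hall_dock)} ∪ {have(k4), locked(d_office_hall)}
          = {have(k4), locked(d_office_hall), open(d_hall_dock)}

== RESULT ==
["have(k4)", "locked(d_office_hall)", "open(d_hall_dock)"]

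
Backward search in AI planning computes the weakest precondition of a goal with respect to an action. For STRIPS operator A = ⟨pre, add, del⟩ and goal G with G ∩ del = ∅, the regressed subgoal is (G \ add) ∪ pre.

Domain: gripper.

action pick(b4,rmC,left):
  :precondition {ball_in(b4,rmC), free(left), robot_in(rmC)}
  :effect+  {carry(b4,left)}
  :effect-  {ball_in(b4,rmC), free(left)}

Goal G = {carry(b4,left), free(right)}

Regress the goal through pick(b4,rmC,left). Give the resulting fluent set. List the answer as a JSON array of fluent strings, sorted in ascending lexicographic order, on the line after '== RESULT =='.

Compute (G \ add) ∪ pre:
  G ∩ del = {}  (empty — regression defined)
  G \ add = {carry(b4,left), free(right)} \ {carry(b4,left)} = {free(right)}
  ∪ pre   = {free(right)} ∪ {ball_in(b4,rmC), free(left), robot_in(rmC)}
          = {ball_in(b4,rmC), free(left), free(right), robot_in(rmC)}

== RESULT ==
["ball_in(b4,rmC)", "free(left)", "free(right)", "robot_in(rmC)"]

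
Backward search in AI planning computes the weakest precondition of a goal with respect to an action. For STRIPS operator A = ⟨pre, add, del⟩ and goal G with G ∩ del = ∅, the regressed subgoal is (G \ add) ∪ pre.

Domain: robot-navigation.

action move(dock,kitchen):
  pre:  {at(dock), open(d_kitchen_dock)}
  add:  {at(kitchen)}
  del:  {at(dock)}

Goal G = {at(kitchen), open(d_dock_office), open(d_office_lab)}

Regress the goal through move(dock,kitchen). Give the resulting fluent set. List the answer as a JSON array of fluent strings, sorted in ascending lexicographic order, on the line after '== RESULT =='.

Regress:
  G ∩ del = {}  (empty — regression defined)
  G \ add = {at(kitchen), open(d_dock_office), open(d_office_lab)} \ {at(kitchen)} = {open(d_dock_office), open(d_office_lab)}
  ∪ pre   = {open(d_dock_office), open(d_office_lab)} ∪ {at(dock), open(d_kitchen_dock)}
          = {at(dock), open(d_dock_office), open(d_kitchen_dock), open(d_office_lab)}

== RESULT ==
["at(dock)", "open(d_dock_office)", "open(d_kitchen_dock)", "open(d_office_lab)"]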